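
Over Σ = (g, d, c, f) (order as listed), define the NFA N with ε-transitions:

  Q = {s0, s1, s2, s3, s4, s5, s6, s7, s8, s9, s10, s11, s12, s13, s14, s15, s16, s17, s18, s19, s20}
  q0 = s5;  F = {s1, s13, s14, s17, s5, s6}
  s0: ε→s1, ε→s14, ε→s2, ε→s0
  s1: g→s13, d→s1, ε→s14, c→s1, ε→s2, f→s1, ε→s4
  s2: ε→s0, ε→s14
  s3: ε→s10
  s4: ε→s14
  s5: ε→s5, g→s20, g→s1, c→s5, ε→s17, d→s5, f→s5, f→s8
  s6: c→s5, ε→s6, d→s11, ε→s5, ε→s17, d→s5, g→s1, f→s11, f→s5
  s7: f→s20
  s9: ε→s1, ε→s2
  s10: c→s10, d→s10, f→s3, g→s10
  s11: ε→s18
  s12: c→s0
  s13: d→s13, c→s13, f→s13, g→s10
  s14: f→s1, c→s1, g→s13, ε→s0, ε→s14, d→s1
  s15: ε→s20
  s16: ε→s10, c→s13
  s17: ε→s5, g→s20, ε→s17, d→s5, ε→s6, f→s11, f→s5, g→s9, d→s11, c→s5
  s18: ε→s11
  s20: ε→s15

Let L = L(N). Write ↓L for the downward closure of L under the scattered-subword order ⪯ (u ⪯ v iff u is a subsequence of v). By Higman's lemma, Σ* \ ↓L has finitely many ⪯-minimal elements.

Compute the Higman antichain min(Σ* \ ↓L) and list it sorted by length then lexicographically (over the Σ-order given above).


min(Σ*\↓L) = [ggg].

|Q|=21, |F|=6, |δ|=66 (28 ε).
min D↑ (4 st, q0=0, F={3}): 0:g→1,d→0,c→0,f→0 1:g→2,d→1,c→1,f→1 2:g→3,d→2,c→2,f→2 3:g→3,d→3,c→3,f→3 (ε-aug+det+¬).
'ggg': |S_i|=[17, 11, 3, 2] end={s10,s3} rej; 3/3 del acc.
1 obstructions.


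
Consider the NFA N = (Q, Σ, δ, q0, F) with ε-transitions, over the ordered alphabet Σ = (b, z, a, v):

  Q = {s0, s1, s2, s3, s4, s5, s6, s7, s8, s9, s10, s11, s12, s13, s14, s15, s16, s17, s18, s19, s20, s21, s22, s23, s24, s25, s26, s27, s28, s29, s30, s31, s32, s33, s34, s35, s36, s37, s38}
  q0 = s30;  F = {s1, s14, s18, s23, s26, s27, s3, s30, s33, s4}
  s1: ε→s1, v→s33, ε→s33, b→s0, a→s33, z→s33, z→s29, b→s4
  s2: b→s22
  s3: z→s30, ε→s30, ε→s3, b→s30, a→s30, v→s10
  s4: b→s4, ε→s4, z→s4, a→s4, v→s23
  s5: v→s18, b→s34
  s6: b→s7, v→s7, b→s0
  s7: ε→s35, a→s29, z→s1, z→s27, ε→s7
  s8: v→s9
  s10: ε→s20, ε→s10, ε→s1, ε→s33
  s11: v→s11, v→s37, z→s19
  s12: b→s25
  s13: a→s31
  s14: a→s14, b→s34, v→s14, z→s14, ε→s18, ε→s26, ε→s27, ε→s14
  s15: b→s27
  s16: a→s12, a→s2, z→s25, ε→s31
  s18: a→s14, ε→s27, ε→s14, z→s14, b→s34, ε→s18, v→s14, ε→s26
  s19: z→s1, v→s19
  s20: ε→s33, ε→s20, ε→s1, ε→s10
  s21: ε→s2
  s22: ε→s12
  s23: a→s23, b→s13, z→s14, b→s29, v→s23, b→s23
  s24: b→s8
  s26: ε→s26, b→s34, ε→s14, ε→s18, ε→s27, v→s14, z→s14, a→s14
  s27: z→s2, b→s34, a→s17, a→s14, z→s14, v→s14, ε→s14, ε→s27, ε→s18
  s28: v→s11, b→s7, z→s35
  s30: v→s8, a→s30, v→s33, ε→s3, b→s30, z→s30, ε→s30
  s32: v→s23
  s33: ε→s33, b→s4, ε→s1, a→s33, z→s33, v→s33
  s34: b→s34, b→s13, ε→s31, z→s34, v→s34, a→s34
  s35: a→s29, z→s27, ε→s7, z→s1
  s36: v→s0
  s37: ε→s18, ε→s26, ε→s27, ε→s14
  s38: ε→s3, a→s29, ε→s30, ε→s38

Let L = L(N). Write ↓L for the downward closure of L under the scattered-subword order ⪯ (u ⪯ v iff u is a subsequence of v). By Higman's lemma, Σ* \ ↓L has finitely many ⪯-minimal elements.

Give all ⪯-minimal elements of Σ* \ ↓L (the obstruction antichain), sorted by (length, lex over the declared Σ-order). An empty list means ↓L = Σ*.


|Q|=39, |F|=10, |δ|=129 (46 ε).
min D↑ (6 st, q0=0, F={5}): 0:b→0,z→0,a→0,v→1 1:b→2,z→1,a→1,v→1 2:b→2,z→2,a→2,v→3 3:b→3,z→4,a→3,v→3 4:b→5,z→4,a→4,v→4 5:b→5,z→5,a→5,v→5 [Hopcroft].
'vbvzb': run [24, 22, 16, 14, 12, 6] end={s12,s13,s22,s25,s31,s34} — reject; 5/5 single-dels accept.
1 obstructions.

A = [vbvzb].


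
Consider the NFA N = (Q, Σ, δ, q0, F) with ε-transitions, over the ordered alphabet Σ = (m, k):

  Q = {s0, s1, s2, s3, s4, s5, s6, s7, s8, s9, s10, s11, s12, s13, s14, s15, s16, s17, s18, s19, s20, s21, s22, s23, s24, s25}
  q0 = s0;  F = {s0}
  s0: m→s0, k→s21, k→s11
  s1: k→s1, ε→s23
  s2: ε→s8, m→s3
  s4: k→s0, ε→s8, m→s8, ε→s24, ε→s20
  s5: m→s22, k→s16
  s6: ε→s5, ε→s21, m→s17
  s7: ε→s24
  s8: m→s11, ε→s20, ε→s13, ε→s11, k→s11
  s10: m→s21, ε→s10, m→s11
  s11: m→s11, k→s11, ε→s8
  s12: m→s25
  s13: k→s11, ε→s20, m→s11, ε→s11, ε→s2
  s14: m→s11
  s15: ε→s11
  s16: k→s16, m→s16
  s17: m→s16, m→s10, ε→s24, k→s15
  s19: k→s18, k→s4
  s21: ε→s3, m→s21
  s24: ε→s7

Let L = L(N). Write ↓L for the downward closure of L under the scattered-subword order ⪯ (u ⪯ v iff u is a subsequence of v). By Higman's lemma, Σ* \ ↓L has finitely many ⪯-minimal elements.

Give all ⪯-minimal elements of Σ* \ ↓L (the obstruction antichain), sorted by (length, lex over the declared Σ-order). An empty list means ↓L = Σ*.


|Q|=26, |F|=1, |δ|=48 (20 ε).
min D↑ (2 st, q0=0, F={1}): 0:m→0,k→1 1:m→1,k→1.
'k': N↓-sim [8, 7] end={s11,s13,s2,s20,s21,s3,s8} — reject; 1/1 single-dels accept.
1 words, ⪯-incomp.

A = [k].


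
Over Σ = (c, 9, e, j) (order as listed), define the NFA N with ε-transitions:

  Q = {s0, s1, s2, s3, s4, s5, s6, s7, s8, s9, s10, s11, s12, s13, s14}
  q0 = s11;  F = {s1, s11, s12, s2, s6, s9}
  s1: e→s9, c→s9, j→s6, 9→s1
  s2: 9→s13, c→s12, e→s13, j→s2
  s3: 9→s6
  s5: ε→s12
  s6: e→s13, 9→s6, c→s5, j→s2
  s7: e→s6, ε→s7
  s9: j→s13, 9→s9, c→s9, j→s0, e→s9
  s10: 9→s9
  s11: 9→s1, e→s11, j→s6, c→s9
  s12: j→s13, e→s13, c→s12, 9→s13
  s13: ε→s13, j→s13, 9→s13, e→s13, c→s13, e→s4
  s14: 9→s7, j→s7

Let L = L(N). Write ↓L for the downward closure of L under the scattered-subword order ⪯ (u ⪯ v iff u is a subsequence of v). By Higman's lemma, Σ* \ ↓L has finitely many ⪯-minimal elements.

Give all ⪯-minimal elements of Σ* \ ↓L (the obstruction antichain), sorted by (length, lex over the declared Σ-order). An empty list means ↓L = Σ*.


|Q|=15, |F|=6, |δ|=38 (3 ε).
min D↑ (7 st, q0=0, F={4}): 0:c→1,9→2,e→0,j→3 1:c→1,9→1,e→1,j→4 2:c→1,9→2,e→1,j→3 3:c→5,9→3,e→4,j→6 4:c→4,9→4,e→4,j→4 5:c→5,9→4,e→4,j→4 6:c→5,9→4,e→4,j→6.
'cj': |S_i|=[10, 6, 3] end={s0,s13,s4} rej; 2/2 del acc.
'je': N↓-sim [10, 7, 2] end={s13,s4} — reject; 2/2 single-dels accept.
'9ej': N↓-sim [10, 9, 4, 3] end={s0,s13,s4} rej; 3/3 deletions ∈↓L.
'jc9': |S_i|=[10, 7, 4, 2] end={s13,s4} — reject; 3/3 del acc.
'jj9': run [10, 7, 4, 2] end={s13,s4} — reject; 3/3 deletions ∈↓L.
5 words, ⪯-incomp.

Antichain: [cj, je, 9ej, jc9, jj9].


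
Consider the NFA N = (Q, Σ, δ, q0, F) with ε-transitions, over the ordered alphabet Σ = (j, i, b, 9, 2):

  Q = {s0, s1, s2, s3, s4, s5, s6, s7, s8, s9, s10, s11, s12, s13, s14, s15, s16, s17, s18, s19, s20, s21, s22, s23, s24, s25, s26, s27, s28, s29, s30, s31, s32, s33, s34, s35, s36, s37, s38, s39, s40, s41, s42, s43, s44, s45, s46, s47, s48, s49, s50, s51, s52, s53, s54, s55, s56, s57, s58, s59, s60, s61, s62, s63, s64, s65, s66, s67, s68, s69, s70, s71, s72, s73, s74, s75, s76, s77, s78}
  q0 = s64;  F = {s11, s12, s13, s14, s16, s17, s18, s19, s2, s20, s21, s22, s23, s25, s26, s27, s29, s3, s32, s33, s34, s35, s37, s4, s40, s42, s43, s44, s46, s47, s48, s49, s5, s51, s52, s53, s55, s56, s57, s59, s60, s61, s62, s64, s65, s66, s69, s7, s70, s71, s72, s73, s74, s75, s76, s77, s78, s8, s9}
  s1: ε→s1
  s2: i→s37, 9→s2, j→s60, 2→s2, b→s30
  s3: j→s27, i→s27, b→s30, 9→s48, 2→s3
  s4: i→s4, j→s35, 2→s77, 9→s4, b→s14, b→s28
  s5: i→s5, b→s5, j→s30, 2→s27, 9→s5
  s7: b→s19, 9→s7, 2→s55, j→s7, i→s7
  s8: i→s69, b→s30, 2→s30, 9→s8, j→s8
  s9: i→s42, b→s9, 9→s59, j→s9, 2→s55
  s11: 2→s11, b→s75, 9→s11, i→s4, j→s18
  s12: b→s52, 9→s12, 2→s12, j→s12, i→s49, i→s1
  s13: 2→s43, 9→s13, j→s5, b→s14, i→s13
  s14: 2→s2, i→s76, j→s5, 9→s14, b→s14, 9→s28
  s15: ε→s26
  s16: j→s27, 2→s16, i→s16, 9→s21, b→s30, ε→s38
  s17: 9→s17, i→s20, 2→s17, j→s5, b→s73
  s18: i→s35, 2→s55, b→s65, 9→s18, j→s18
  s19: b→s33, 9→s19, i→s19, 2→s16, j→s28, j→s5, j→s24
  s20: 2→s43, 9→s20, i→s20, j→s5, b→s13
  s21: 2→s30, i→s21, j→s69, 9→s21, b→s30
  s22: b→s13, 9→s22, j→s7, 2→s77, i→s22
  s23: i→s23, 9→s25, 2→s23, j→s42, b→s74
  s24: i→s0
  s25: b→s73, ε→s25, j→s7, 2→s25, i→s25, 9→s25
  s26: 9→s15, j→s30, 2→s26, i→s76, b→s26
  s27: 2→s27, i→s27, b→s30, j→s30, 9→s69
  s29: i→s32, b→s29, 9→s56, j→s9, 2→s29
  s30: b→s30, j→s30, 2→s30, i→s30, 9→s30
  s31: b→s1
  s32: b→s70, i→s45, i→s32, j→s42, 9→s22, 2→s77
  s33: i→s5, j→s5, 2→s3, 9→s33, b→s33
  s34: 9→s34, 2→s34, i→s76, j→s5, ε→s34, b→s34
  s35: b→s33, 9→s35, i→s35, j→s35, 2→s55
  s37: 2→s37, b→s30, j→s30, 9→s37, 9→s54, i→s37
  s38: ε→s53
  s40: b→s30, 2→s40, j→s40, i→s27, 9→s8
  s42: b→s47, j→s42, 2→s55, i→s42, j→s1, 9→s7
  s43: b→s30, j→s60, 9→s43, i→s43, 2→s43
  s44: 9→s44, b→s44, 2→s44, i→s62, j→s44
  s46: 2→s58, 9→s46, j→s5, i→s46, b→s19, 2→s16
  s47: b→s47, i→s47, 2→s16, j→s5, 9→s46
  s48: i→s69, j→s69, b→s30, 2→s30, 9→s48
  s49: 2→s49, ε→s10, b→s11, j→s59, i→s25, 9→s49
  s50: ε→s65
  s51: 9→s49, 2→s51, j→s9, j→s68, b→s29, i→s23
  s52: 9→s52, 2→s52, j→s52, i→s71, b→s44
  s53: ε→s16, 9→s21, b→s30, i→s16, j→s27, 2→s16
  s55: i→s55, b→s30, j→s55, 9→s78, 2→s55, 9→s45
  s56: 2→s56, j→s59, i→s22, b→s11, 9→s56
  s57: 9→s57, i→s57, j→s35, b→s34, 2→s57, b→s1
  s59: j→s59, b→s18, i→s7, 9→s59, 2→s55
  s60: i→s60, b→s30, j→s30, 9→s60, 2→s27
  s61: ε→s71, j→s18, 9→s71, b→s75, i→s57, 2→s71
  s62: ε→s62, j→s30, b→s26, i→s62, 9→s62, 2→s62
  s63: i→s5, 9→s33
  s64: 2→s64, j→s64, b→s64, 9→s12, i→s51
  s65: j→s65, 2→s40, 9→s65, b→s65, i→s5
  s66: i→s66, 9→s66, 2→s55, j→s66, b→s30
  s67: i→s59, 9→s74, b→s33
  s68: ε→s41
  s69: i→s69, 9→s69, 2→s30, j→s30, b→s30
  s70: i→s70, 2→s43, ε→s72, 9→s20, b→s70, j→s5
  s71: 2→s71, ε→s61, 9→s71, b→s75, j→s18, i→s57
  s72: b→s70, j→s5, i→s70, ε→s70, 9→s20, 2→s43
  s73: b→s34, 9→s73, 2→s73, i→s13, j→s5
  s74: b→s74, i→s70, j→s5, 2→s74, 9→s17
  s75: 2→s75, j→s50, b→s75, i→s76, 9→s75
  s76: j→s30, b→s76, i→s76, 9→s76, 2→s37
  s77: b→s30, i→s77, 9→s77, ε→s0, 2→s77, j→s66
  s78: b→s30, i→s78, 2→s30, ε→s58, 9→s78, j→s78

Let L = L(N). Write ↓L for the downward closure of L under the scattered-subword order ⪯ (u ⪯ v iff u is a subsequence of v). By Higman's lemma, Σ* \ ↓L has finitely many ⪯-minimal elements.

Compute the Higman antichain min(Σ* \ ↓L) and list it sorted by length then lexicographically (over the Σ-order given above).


|Q|=79, |F|=59, |δ|=336 (17 ε).
min D↑ (57 st, q0=0, F={21}): 0:j→0,i→1,b→0,9→2,2→0 1:j→3,i→4,b→5,9→6,2→1 2:j→2,i→6,b→7,9→2,2→2 3:j→3,i→8,b→3,9→9,2→10 4:j→8,i→4,b→11,9→12,2→4 5:j→3,i→13,b→5,9→14,2→5 6:j→9,i→12,b→15,9→6,2→6 7:j→7,i→16,b→17,9→7,2→7 8:j→8,i→8,b→18,9→19,2→10 9:j→9,i→19,b→20,9→9,2→10 10:j→10,i→10,b→21,9→22,2→10 11:j→23,i→24,b→11,9→25,2→11 12:j→19,i→12,b→26,9→12,2→12 13:j→8,i→13,b→24,9→27,2→28 14:j→9,i→27,b→15,9→14,2→14 15:j→20,i→29,b→30,9→15,2→15 16:j→20,i→31,b→30,9→16,2→16 17:j→17,i→32,b→17,9→17,2→17 18:j→23,i→18,b→18,9→33,2→34 19:j→19,i→19,b→35,9→19,2→10 20:j→20,i→36,b→37,9→20,2→10 21:j→21,i→21,b→21,9→21,2→21 22:j→22,i→22,b→21,9→22,2→21 23:j→21,i→23,b→23,9→23,2→38 24:j→23,i→24,b→24,9→39,2→40 25:j→23,i→39,b→26,9→25,2→25 26:j→23,i→41,b→42,9→26,2→26 27:j→19,i→27,b→41,9→27,2→28 28:j→43,i→28,b→21,9→28,2→28 29:j→36,i→29,b→44,9→29,2→28 30:j→37,i→45,b→30,9→30,2→30 31:j→36,i→31,b→42,9→31,2→31 32:j→21,i→32,b→46,9→32,2→32 33:j→23,i→33,b→35,9→33,2→34 34:j→38,i→34,b→21,9→47,2→34 35:j→23,i→35,b→48,9→35,2→34 36:j→36,i→36,b→48,9→36,2→10 37:j→37,i→23,b→37,9→37,2→49 38:j→21,i→38,b→21,9→50,2→38 39:j→23,i→39,b→41,9→39,2→40 40:j→51,i→40,b→21,9→40,2→40 41:j→23,i→41,b→44,9→41,2→40 42:j→23,i→45,b→42,9→42,2→42 43:j→43,i→43,b→21,9→43,2→10 44:j→23,i→45,b→44,9→44,2→52 45:j→21,i→45,b→45,9→45,2→53 46:j→21,i→45,b→46,9→46,2→46 47:j→50,i→47,b→21,9→47,2→21 48:j→23,i→23,b→48,9→48,2→54 49:j→49,i→38,b→21,9→55,2→49 50:j→21,i→50,b→21,9→50,2→21 51:j→21,i→51,b→21,9→51,2→38 52:j→51,i→53,b→21,9→52,2→52 53:j→21,i→53,b→21,9→53,2→53 54:j→38,i→38,b→21,9→56,2→54 55:j→55,i→50,b→21,9→55,2→21 56:j→50,i→50,b→21,9→56,2→21 (ε-aug+det+¬).
'ij2b': run [73, 69, 36, 15, 1] end={s30} rej; 4/4 deletions ∈↓L.
'ij292': |S_i|=[73, 69, 36, 15, 8, 1] end={s30} — reject; 5/5 del acc.
'iibjj': |S_i|=[73, 69, 51, 36, 8, 1] end={s30} rej; 5/5 deletions ∈↓L.
'ibi2b': N↓-sim [73, 69, 58, 41, 21, 1] end={s30} rej; 5/5 single-dels accept.
'9bbij': |S_i|=[73, 60, 49, 25, 11, 1] end={s30} rej; 5/5 deletions ∈↓L.
5 minimals (antichain).

Antichain: [ij2b, ij292, iibjj, ibi2b, 9bbij].


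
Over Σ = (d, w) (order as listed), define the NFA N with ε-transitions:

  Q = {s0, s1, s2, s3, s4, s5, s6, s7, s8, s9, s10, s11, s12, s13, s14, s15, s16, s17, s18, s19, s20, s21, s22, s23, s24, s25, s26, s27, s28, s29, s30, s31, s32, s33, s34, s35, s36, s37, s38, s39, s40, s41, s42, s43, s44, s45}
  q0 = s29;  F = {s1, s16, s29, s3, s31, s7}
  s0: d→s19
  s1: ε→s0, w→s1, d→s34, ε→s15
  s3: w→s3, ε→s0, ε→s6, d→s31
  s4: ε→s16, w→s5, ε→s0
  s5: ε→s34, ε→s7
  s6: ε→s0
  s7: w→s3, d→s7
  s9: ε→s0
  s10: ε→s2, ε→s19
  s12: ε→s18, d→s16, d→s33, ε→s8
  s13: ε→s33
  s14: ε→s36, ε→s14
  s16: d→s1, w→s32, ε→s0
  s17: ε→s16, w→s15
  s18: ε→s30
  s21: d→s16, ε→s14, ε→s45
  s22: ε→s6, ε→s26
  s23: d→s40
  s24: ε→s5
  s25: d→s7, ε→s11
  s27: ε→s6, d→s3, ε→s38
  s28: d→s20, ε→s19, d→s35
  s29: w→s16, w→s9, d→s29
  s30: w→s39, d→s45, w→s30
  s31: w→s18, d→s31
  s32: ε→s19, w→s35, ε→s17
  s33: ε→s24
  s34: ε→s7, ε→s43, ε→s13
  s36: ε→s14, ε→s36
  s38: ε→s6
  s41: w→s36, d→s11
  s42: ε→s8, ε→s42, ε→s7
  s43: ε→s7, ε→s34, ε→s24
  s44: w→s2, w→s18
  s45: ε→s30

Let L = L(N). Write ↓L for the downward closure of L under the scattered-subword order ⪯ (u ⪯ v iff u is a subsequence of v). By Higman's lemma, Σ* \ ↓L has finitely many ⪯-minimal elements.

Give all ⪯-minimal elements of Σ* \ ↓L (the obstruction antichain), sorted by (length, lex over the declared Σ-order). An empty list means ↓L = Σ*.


|Q|=46, |F|=6, |δ|=77 (45 ε).
min D↑ (7 st, q0=0, F={6}): 0:d→0,w→1 1:d→2,w→1 2:d→3,w→2 3:d→3,w→4 4:d→5,w→4 5:d→5,w→6 6:d→6,w→6.
'wddwdw': |S_i|=[24, 23, 18, 16, 9, 6, 4] end={s18,s30,s39,s45} — reject; 6/6 single-dels accept.
1 minimals (antichain).

A = [wddwdw].


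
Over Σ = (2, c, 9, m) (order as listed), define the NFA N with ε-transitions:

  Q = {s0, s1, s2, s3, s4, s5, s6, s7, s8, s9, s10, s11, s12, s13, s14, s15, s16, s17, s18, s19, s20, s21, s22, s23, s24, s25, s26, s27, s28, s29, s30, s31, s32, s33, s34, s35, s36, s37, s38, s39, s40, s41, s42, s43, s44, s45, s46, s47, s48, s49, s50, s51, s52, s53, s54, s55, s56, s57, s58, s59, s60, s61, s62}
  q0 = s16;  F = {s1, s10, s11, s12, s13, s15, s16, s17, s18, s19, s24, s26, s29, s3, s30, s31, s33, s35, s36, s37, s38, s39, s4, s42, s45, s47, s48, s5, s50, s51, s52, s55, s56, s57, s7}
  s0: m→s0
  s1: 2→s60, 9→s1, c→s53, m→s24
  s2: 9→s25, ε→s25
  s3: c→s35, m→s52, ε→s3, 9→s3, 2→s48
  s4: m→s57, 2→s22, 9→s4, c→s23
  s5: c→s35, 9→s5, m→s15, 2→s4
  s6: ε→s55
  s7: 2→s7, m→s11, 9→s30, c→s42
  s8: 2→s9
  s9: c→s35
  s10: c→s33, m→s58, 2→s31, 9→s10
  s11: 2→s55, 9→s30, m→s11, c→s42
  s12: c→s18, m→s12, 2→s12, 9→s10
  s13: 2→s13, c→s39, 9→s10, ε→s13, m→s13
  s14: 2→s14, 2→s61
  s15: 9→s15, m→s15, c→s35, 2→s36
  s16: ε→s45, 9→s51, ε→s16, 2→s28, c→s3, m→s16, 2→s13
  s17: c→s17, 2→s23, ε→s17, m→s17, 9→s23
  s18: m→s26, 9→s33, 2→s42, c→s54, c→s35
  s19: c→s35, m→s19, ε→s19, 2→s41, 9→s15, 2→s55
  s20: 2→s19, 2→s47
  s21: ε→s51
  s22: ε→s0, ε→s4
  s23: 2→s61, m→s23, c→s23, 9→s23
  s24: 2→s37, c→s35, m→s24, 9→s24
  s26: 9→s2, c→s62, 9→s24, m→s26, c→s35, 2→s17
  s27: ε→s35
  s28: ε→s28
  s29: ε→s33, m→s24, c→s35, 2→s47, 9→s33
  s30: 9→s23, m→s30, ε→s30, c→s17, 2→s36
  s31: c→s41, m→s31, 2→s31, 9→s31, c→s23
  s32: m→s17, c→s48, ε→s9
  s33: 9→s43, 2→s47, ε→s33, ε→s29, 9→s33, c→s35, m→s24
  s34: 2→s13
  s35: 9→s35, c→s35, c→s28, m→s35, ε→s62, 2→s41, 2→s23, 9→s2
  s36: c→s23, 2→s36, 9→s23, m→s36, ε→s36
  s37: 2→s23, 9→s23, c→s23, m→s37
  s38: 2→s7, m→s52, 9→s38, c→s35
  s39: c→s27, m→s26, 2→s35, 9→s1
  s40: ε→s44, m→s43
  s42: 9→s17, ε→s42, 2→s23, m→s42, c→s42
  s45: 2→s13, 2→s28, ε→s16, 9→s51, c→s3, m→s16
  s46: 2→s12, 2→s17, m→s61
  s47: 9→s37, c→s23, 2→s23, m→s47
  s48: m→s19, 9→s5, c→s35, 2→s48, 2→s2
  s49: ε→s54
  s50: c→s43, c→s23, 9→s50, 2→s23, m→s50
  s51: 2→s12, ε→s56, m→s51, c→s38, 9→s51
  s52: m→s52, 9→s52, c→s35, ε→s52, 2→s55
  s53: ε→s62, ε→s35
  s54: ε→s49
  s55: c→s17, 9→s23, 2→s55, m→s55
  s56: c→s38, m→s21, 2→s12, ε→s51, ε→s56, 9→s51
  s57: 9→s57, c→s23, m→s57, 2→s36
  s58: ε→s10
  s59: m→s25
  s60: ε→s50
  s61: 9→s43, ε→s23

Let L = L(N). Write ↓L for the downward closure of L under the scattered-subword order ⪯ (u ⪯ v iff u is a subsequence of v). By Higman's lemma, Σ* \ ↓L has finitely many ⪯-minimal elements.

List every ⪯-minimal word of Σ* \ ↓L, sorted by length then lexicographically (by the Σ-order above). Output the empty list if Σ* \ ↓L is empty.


|Q|=63, |F|=35, |δ|=208 (34 ε).
min D↑ (33 st, q0=0, F={17}): 0:2→1,c→2,9→3,m→0 1:2→1,c→4,9→5,m→1 2:2→6,c→7,9→2,m→8 3:2→9,c→10,9→3,m→3 4:2→7,c→7,9→11,m→12 5:2→13,c→14,9→5,m→5 6:2→6,c→7,9→15,m→16 7:2→17,c→7,9→7,m→7 8:2→18,c→7,9→8,m→8 9:2→9,c→19,9→5,m→9 10:2→20,c→7,9→10,m→8 11:2→21,c→7,9→11,m→22 12:2→23,c→7,9→22,m→12 13:2→13,c→17,9→13,m→13 14:2→24,c→7,9→14,m→22 15:2→25,c→7,9→15,m→26 16:2→18,c→7,9→26,m→16 17:2→17,c→17,9→17,m→17 18:2→18,c→23,9→17,m→18 19:2→27,c→7,9→14,m→12 20:2→20,c→27,9→28,m→29 21:2→17,c→17,9→21,m→21 22:2→30,c→7,9→22,m→22 23:2→17,c→23,9→17,m→23 24:2→17,c→17,9→30,m→24 25:2→25,c→17,9→25,m→31 26:2→32,c→7,9→26,m→26 27:2→17,c→27,9→23,m→27 28:2→32,c→23,9→17,m→28 29:2→18,c→27,9→28,m→29 30:2→17,c→17,9→17,m→30 31:2→32,c→17,9→31,m→31 32:2→32,c→17,9→17,m→32 [Hopcroft].
'cc2': |S_i|=[52, 42, 15, 4] end={s23,s41,s43,s61} — reject; 3/3 single-dels accept.
'2c22': |S_i|=[52, 44, 26, 15, 4] end={s23,s41,s43,s61} ∉↓L; 4/4 single-dels accept.
'292c': N↓-sim [52, 44, 30, 14, 4] end={s23,s41,s43,s61} — reject; 4/4 single-dels accept.
'cm29': run [52, 42, 25, 8, 3] end={s23,s43,s61} ∉↓L; 4/4 del acc.
'9c299': |S_i|=[52, 47, 28, 13, 7, 3] end={s23,s43,s61} ∉↓L; 5/5 deletions ∈↓L.
5 minimals (antichain).

A = [cc2, 2c22, 292c, cm29, 9c299].


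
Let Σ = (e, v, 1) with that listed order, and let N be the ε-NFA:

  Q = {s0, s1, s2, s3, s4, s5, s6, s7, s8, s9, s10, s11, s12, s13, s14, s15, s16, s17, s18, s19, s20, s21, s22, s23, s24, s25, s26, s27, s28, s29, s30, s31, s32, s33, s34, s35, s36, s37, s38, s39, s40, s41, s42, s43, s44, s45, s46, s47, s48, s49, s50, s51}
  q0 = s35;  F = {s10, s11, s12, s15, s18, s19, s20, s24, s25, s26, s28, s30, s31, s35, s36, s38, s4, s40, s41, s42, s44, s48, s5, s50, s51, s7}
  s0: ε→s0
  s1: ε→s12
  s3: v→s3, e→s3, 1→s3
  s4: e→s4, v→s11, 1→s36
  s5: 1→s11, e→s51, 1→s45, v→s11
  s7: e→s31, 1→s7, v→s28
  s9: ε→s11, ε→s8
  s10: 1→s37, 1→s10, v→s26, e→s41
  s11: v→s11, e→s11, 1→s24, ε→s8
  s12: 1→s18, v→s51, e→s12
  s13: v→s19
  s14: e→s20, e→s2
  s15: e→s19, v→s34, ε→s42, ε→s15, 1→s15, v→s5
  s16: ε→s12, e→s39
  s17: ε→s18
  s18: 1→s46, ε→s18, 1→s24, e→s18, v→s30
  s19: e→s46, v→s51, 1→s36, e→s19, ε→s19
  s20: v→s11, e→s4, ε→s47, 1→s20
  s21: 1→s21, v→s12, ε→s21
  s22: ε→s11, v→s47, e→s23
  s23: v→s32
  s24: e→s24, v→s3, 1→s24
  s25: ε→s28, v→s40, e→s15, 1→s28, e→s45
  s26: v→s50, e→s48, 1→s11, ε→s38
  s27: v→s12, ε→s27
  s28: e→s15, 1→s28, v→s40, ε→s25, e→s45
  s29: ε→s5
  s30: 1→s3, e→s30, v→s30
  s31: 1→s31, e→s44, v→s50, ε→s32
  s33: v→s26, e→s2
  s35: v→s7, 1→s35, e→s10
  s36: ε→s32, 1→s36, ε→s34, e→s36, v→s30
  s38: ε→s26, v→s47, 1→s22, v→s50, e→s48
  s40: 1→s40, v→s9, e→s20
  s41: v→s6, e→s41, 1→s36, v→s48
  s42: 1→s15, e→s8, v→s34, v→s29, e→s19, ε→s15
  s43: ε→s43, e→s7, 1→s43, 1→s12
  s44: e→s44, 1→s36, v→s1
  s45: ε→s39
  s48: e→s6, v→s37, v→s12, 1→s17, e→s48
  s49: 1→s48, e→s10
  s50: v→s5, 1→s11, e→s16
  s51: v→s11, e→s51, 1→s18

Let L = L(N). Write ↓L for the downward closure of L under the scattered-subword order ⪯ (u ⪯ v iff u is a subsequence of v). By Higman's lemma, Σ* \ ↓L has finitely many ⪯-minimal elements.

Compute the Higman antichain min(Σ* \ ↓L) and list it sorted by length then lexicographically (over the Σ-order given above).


min(Σ*\↓L) = [ee1v1, ev11v, vvvv1v].

|Q|=52, |F|=26, |δ|=137 (26 ε).
min D↑ (24 st, q0=0, F={22}): 0:e→1,v→2,1→0 1:e→3,v→4,1→1 2:e→5,v→6,1→2 3:e→3,v→7,1→8 4:e→7,v→9,1→10 5:e→11,v→9,1→5 6:e→12,v→13,1→6 7:e→7,v→14,1→15 8:e→8,v→16,1→8 9:e→14,v→17,1→10 10:e→10,v→10,1→18 11:e→11,v→14,1→8 12:e→19,v→17,1→12 13:e→20,v→10,1→13 14:e→14,v→21,1→15 15:e→15,v→16,1→18 16:e→16,v→16,1→22 17:e→21,v→10,1→10 18:e→18,v→22,1→18 19:e→19,v→21,1→8 20:e→23,v→10,1→20 21:e→21,v→10,1→15 22:e→22,v→22,1→22 23:e→23,v→10,1→8 [Hopcroft].
'ee1v1': run [43, 37, 24, 9, 2, 1] end={s3} rej; 5/5 single-dels accept.
'ev11v': run [43, 37, 27, 14, 3, 1] end={s3} rej; 5/5 single-dels accept.
'vvvv1v': |S_i|=[43, 40, 30, 20, 6, 2, 1] end={s3} — reject; 6/6 deletions ∈↓L.
3 minimals (antichain).


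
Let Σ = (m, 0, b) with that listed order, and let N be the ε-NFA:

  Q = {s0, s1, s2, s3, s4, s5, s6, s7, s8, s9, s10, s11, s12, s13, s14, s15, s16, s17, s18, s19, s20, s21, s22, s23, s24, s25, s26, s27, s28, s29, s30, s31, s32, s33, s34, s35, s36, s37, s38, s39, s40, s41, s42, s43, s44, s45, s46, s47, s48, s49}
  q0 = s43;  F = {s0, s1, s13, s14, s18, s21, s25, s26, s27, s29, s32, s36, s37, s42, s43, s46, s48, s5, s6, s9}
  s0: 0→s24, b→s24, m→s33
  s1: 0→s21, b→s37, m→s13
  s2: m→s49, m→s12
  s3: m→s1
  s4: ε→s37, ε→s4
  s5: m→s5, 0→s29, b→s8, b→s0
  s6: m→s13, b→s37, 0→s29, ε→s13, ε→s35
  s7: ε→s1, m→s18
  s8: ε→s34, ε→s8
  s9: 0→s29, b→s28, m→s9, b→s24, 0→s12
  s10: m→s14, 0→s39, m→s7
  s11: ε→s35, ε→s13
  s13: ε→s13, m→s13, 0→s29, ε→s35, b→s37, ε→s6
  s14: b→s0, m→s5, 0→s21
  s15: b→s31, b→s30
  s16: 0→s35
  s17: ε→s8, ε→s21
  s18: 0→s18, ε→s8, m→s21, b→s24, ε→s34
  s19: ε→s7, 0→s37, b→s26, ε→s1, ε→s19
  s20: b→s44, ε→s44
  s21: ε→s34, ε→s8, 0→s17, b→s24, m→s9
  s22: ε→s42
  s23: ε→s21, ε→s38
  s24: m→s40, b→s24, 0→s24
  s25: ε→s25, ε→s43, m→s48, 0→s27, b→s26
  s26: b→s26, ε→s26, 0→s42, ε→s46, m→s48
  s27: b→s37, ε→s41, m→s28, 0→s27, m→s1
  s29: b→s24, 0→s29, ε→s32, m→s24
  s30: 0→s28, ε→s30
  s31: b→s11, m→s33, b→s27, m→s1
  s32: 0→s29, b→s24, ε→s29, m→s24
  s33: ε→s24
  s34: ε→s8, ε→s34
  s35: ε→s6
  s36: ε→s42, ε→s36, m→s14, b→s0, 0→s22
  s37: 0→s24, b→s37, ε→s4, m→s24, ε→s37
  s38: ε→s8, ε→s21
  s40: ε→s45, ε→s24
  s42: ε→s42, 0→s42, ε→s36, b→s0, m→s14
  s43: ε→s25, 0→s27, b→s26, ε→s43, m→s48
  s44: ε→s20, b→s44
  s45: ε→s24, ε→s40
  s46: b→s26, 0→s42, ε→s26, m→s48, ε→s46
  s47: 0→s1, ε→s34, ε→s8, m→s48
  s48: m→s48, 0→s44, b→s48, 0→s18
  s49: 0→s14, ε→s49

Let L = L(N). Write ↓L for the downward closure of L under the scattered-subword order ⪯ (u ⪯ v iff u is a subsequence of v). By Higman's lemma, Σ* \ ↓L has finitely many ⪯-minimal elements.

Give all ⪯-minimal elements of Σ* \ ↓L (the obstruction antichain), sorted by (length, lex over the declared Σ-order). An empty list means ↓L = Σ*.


min(Σ*\↓L) = [m0b, 0bm, 0b0, b0bb, 0mm0m].

|Q|=50, |F|=20, |δ|=147 (57 ε).
min D↑ (16 st, q0=0, F={9}): 0:m→1,0→2,b→3 1:m→1,0→4,b→1 2:m→5,0→2,b→6 3:m→1,0→7,b→3 4:m→8,0→4,b→9 5:m→10,0→8,b→6 6:m→9,0→9,b→6 7:m→11,0→7,b→12 8:m→13,0→8,b→9 9:m→9,0→9,b→9 10:m→10,0→14,b→6 11:m→15,0→8,b→12 12:m→9,0→9,b→9 13:m→13,0→14,b→9 14:m→9,0→14,b→9 15:m→15,0→14,b→12 [Hopcroft].
'm0b': run [35, 26, 15, 6] end={s20,s24,s28,s40,s44,s45} rej; 3/3 deletions ∈↓L.
'0bm': run [35, 30, 12, 4] end={s24,s33,s40,s45} ∉↓L; 3/3 deletions ∈↓L.
'0b0': |S_i|=[35, 30, 12, 3] end={s24,s40,s45} ∉↓L; 3/3 del acc.
'b0bb': N↓-sim [35, 27, 22, 10, 5] end={s20,s24,s40,s44,s45} rej; 4/4 del acc.
'0mm0m': N↓-sim [35, 30, 22, 18, 6, 3] end={s24,s40,s45} rej; 5/5 deletions ∈↓L.
5 minimals (antichain).


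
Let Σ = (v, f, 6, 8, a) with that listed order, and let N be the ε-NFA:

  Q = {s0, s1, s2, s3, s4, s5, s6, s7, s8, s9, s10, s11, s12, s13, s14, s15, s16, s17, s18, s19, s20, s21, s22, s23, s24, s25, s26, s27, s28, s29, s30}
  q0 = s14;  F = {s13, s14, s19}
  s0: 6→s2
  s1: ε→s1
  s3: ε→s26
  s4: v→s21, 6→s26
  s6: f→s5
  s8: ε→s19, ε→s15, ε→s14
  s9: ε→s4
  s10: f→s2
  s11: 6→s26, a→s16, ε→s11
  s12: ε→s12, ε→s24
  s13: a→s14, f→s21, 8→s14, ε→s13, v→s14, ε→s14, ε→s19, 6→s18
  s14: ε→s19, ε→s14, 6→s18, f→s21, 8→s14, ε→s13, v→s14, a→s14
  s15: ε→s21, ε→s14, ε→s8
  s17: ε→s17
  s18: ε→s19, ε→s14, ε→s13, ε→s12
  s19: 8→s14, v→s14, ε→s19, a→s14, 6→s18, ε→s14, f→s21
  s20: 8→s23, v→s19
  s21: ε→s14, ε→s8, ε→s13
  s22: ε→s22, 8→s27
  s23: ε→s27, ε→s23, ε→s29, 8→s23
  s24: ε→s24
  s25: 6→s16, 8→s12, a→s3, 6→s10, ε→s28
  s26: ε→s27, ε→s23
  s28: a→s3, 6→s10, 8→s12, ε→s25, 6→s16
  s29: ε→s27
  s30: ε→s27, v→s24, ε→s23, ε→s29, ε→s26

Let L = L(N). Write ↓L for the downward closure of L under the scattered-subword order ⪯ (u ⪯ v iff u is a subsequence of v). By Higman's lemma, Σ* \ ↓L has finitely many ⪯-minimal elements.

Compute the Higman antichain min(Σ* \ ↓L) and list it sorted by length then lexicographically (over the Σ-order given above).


|Q|=31, |F|=3, |δ|=77 (42 ε).
min D↑ (1 st, q0=0, F={}): 0:v→0,f→0,6→0,8→0,a→0 (ε-aug+det+¬).
L(D↑) = ∅; no obstructions.

min(Σ*\↓L) = [].


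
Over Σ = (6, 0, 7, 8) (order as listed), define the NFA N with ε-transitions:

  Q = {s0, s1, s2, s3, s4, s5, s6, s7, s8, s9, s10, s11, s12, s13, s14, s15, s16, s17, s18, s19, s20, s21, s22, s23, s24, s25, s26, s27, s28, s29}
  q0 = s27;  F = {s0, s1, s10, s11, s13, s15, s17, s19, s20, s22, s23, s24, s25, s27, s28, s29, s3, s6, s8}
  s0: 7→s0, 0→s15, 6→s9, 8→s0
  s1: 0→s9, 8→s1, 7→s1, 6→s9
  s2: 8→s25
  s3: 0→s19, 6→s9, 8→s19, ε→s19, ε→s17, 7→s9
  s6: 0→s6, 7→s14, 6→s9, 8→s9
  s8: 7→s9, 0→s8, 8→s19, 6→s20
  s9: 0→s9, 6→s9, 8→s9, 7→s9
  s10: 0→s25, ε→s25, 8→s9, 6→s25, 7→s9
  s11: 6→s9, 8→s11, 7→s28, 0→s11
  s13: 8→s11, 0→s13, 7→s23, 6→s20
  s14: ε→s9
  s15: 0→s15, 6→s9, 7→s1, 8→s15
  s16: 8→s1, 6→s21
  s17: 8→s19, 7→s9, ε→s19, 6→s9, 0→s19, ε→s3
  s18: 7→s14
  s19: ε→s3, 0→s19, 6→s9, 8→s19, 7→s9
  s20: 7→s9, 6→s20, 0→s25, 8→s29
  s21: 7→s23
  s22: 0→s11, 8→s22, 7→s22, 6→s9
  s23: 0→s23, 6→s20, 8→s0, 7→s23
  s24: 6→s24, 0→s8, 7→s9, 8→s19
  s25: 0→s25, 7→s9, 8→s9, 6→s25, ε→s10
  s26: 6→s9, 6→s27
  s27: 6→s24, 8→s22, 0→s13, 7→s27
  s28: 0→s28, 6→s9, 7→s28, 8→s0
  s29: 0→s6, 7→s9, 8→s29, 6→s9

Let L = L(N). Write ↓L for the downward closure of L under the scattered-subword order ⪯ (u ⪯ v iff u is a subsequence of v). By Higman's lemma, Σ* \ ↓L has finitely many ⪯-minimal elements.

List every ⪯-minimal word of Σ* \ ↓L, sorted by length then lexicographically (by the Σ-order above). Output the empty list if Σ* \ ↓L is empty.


A = [67, 86, 0608, 078070].

|Q|=30, |F|=19, |δ|=95 (8 ε).
min D↑ (17 st, q0=0, F={5}): 0:6→1,0→2,7→0,8→3 1:6→1,0→4,7→5,8→6 2:6→7,0→2,7→8,8→9 3:6→5,0→9,7→3,8→3 4:6→7,0→4,7→5,8→6 5:6→5,0→5,7→5,8→5 6:6→5,0→6,7→5,8→6 7:6→7,0→10,7→5,8→11 8:6→7,0→8,7→8,8→12 9:6→5,0→9,7→13,8→9 10:6→10,0→10,7→5,8→5 11:6→5,0→14,7→5,8→11 12:6→5,0→15,7→12,8→12 13:6→5,0→13,7→13,8→12 14:6→5,0→14,7→5,8→5 15:6→5,0→15,7→16,8→15 16:6→5,0→5,7→16,8→16 [Hopcroft].
'67': run [21, 12, 2] end={s14,s9} — reject; 2/2 deletions ∈↓L.
'86': |S_i|=[21, 13, 1] end={s9} rej; 2/2 del acc.
'0608': |S_i|=[21, 18, 7, 5, 1] end={s9} ∉↓L; 4/4 del acc.
'078070': run [21, 18, 12, 7, 5, 3, 1] end={s9} rej; 6/6 del acc.
4 minimals (antichain).


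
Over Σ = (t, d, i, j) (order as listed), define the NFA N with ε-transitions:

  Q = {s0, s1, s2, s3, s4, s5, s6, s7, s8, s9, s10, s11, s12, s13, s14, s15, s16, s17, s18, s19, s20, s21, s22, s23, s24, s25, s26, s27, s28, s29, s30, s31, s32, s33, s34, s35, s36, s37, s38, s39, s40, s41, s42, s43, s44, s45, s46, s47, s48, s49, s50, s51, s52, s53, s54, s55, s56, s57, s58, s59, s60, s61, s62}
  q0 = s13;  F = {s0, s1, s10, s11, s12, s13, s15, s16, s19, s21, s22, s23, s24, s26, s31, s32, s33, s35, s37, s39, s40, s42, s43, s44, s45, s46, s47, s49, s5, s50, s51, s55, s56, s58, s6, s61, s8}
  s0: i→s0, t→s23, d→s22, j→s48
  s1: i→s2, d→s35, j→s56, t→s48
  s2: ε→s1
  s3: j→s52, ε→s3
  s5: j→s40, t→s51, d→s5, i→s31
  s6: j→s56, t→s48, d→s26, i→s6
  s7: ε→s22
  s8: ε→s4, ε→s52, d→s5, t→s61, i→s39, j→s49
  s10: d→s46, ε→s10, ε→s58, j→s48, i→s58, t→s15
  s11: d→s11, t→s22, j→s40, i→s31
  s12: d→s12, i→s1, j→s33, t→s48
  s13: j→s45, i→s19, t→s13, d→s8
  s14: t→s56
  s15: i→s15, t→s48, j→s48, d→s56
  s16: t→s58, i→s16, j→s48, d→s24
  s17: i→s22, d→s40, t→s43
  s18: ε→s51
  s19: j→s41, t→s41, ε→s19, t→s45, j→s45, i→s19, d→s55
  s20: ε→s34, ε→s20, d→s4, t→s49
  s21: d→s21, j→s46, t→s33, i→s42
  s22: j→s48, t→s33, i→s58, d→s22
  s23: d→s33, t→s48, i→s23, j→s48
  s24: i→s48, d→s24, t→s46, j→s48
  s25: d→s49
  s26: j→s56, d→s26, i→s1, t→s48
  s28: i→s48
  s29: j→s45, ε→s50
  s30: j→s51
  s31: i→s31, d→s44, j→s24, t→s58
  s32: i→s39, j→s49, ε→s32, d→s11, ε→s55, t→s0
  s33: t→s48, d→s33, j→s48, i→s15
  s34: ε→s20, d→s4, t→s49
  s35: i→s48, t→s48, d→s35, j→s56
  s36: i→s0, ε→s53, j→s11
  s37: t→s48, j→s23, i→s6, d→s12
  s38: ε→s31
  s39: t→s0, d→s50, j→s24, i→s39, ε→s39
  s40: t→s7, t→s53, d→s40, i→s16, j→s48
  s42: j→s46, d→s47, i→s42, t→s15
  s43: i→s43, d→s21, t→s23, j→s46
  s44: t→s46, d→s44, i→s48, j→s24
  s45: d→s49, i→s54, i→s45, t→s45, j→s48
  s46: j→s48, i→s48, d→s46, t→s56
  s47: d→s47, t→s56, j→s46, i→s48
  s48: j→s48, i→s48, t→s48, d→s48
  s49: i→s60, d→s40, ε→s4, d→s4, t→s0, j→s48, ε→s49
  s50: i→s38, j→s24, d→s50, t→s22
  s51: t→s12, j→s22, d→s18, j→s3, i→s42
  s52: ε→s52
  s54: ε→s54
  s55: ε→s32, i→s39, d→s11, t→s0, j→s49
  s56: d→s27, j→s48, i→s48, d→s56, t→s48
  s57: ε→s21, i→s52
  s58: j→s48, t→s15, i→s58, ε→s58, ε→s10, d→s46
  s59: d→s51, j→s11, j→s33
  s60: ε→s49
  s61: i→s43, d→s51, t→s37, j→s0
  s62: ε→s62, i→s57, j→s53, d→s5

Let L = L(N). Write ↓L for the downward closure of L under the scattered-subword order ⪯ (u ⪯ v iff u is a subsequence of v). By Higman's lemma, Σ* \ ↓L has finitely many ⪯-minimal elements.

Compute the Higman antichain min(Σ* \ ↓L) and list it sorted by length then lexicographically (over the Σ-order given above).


|Q|=63, |F|=37, |δ|=209 (28 ε).
min D↑ (36 st, q0=0, F={9}): 0:t→0,d→1,i→2,j→3 1:t→4,d→5,i→6,j→7 2:t→3,d→8,i→2,j→3 3:t→3,d→7,i→3,j→9 4:t→10,d→11,i→12,j→13 5:t→11,d→5,i→14,j→15 6:t→13,d→16,i→6,j→17 7:t→13,d→15,i→7,j→9 8:t→13,d→18,i→6,j→7 9:t→9,d→9,i→9,j→9 10:t→9,d→19,i→20,j→21 11:t→19,d→11,i→22,j→23 12:t→21,d→24,i→12,j→25 13:t→21,d→23,i→13,j→9 14:t→26,d→27,i→14,j→17 15:t→23,d→15,i→28,j→9 16:t→23,d→16,i→14,j→17 17:t→25,d→17,i→9,j→9 18:t→23,d→18,i→14,j→15 19:t→9,d→19,i→29,j→30 20:t→9,d→31,i→20,j→32 21:t→9,d→30,i→21,j→9 22:t→33,d→34,i→22,j→25 23:t→30,d→23,i→26,j→9 24:t→30,d→24,i→22,j→25 25:t→32,d→25,i→9,j→9 26:t→33,d→25,i→26,j→9 27:t→25,d→27,i→9,j→17 28:t→26,d→17,i→28,j→9 29:t→9,d→35,i→29,j→32 30:t→9,d→30,i→33,j→9 31:t→9,d→31,i→29,j→32 32:t→9,d→32,i→9,j→9 33:t→9,d→32,i→33,j→9 34:t→32,d→34,i→9,j→25 35:t→9,d→35,i→9,j→32 [Hopcroft].
'jj': run [50, 24, 2] end={s48,s52} rej; 2/2 deletions ∈↓L.
'itj': N↓-sim [50, 40, 22, 1] end={s48} rej; 3/3 del acc.
'dttt': run [50, 45, 29, 13, 1] end={s48} — reject; 4/4 single-dels accept.
'diji': N↓-sim [50, 45, 33, 5, 1] end={s48} ∉↓L; 4/4 deletions ∈↓L.
'ddidi': run [50, 45, 33, 17, 8, 1] end={s48} ∉↓L; 5/5 deletions ∈↓L.
5 obstructions.

min(Σ*\↓L) = [jj, itj, dttt, diji, ddidi].


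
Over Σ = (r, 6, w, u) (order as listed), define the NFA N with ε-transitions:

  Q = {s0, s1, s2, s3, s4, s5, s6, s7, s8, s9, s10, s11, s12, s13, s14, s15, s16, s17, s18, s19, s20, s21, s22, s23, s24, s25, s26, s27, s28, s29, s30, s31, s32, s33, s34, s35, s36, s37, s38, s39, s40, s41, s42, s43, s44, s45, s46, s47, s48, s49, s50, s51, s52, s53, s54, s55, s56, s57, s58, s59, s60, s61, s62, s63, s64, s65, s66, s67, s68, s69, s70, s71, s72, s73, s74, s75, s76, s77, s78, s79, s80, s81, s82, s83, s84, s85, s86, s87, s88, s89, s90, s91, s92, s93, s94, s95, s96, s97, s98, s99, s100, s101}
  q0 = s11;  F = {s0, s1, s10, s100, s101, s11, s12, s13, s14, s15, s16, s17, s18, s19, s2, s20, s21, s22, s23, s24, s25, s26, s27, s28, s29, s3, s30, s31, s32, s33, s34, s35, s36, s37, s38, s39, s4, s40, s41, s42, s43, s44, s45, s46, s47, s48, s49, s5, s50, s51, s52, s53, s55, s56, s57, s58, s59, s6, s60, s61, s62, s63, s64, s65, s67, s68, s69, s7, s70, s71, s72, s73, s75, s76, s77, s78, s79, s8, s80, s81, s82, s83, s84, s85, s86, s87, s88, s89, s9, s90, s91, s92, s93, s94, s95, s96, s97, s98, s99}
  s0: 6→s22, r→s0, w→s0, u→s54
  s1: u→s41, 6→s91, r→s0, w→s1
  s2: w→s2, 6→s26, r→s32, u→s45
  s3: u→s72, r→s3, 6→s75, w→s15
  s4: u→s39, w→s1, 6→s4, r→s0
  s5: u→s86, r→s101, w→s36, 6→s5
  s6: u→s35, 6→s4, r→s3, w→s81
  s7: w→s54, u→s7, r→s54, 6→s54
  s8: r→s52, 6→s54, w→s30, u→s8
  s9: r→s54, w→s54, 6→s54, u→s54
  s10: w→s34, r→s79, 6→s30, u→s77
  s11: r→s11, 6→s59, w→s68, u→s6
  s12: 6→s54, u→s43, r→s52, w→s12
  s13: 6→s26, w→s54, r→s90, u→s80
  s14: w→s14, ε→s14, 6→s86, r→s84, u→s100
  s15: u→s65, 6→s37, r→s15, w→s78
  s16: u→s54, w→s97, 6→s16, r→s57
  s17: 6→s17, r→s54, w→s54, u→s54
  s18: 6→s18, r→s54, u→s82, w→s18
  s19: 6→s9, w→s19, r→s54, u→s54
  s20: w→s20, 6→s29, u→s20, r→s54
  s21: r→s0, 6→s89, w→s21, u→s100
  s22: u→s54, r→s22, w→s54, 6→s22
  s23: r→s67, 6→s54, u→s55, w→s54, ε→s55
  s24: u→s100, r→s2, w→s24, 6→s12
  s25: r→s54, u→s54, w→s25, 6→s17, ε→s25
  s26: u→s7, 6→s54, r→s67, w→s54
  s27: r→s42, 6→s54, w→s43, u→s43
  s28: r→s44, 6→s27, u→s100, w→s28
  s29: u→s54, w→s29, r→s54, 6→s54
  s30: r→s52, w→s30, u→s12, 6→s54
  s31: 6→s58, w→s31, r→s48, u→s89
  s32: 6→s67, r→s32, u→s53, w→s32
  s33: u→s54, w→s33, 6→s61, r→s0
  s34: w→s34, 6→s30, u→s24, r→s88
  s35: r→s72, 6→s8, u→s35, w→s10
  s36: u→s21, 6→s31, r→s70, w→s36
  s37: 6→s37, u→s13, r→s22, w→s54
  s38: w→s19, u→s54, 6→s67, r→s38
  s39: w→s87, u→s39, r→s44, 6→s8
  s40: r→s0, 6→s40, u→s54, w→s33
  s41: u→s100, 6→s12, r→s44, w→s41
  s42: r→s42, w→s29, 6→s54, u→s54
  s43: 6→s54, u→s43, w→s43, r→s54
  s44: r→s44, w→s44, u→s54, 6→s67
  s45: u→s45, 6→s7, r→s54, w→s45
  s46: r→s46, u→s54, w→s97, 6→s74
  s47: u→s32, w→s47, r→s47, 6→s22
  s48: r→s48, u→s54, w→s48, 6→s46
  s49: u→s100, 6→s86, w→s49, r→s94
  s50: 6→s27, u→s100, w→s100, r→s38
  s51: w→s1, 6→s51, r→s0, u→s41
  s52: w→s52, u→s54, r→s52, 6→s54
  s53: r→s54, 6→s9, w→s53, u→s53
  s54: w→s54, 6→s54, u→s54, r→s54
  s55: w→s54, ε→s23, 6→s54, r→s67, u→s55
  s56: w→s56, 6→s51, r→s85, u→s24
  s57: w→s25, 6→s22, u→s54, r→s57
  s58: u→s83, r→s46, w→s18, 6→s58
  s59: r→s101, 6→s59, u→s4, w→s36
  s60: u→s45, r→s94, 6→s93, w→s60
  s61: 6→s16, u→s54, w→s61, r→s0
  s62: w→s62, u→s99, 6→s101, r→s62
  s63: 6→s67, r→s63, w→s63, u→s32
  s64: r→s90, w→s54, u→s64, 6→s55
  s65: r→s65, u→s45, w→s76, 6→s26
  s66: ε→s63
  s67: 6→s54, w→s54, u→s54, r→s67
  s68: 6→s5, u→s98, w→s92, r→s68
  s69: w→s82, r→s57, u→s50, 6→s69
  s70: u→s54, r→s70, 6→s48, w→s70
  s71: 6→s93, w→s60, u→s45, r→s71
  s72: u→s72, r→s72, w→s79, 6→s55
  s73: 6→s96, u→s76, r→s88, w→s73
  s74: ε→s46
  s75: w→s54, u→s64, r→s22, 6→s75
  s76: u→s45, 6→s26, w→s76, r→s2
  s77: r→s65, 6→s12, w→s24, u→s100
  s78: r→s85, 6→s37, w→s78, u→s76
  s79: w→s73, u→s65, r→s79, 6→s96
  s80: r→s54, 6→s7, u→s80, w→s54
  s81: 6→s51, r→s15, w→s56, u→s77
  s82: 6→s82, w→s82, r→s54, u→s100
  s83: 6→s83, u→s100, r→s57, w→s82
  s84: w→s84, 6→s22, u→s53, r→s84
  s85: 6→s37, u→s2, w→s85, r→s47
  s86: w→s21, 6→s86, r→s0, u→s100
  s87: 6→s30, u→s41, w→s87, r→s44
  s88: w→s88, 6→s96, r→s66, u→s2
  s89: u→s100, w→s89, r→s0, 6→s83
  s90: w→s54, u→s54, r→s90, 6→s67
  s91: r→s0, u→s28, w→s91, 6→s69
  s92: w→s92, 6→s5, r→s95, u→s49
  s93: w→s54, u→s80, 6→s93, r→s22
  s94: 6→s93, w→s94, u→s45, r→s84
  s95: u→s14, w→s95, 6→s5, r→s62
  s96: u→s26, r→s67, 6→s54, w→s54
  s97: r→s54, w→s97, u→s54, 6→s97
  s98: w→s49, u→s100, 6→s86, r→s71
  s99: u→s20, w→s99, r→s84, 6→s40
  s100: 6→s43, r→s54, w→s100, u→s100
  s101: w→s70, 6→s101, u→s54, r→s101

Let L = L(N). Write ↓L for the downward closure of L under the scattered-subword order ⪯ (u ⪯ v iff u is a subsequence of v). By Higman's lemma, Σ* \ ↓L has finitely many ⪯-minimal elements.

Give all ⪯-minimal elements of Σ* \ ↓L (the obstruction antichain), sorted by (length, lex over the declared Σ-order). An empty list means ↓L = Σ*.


|Q|=102, |F|=99, |δ|=406 (6 ε).
min D↑ (99 st, q0=0, F={14}): 0:r→0,6→1,w→2,u→3 1:r→4,6→1,w→5,u→6 2:r→2,6→7,w→8,u→9 3:r→10,6→6,w→11,u→12 4:r→4,6→4,w→13,u→14 5:r→13,6→15,w→5,u→16 6:r→17,6→6,w→18,u→19 7:r→4,6→7,w→5,u→20 8:r→21,6→7,w→8,u→22 9:r→23,6→20,w→22,u→24 10:r→10,6→25,w→26,u→27 11:r→26,6→28,w→29,u→30 12:r→27,6→31,w→32,u→12 13:r→13,6→33,w→13,u→14 14:r→14,6→14,w→14,u→14 15:r→33,6→34,w→15,u→35 16:r→17,6→35,w→16,u→24 17:r→17,6→36,w→17,u→14 18:r→17,6→37,w→18,u→38 19:r→39,6→31,w→40,u→19 20:r→17,6→20,w→16,u→24 21:r→41,6→7,w→21,u→42 22:r→43,6→20,w→22,u→24 23:r→23,6→44,w→45,u→46 24:r→14,6→47,w→24,u→24 25:r→36,6→25,w→14,u→48 26:r→26,6→49,w→50,u→51 27:r→27,6→52,w→53,u→27 28:r→17,6→28,w→18,u→38 29:r→54,6→28,w→29,u→55 30:r→51,6→56,w→55,u→24 31:r→57,6→14,w→58,u→31 32:r→53,6→58,w→59,u→30 33:r→33,6→60,w→33,u→14 34:r→60,6→34,w→61,u→62 35:r→17,6→62,w→35,u→24 36:r→36,6→36,w→14,u→14 37:r→17,6→63,w→37,u→64 38:r→39,6→56,w→38,u→24 39:r→39,6→65,w→39,u→14 40:r→39,6→58,w→40,u→38 41:r→41,6→4,w→41,u→66 42:r→67,6→20,w→42,u→24 43:r→67,6→44,w→43,u→46 44:r→36,6→44,w→14,u→68 45:r→43,6→44,w→45,u→46 46:r→14,6→69,w→46,u→46 47:r→14,6→14,w→47,u→47 48:r→70,6→52,w→14,u→48 49:r→36,6→49,w→14,u→71 50:r→54,6→49,w→50,u→72 51:r→51,6→73,w→72,u→46 52:r→65,6→14,w→14,u→52 53:r→53,6→74,w→75,u→51 54:r→76,6→49,w→54,u→77 55:r→77,6→56,w→55,u→24 56:r→57,6→14,w→56,u→47 57:r→57,6→14,w→57,u→14 58:r→57,6→14,w→58,u→56 59:r→78,6→58,w→59,u→55 60:r→60,6→60,w→79,u→14 61:r→14,6→61,w→61,u→80 62:r→81,6→62,w→80,u→24 63:r→81,6→63,w→80,u→82 64:r→39,6→83,w→64,u→24 65:r→65,6→14,w→14,u→14 66:r→67,6→84,w→66,u→85 67:r→67,6→36,w→67,u→86 68:r→14,6→69,w→14,u→68 69:r→14,6→14,w→14,u→69 70:r→70,6→65,w→14,u→14 71:r→70,6→73,w→14,u→68 72:r→77,6→73,w→72,u→46 73:r→65,6→14,w→14,u→69 74:r→65,6→14,w→14,u→73 75:r→78,6→74,w→75,u→72 76:r→76,6→36,w→76,u→87 77:r→87,6→73,w→77,u→46 78:r→88,6→74,w→78,u→77 79:r→14,6→79,w→79,u→14 80:r→14,6→80,w→80,u→24 81:r→81,6→36,w→89,u→14 82:r→90,6→83,w→24,u→24 83:r→91,6→14,w→47,u→47 84:r→17,6→84,w→92,u→14 85:r→14,6→93,w→85,u→85 86:r→14,6→94,w→86,u→86 87:r→87,6→65,w→87,u→86 88:r→88,6→65,w→88,u→87 89:r→14,6→95,w→89,u→14 90:r→90,6→65,w→96,u→14 91:r→91,6→14,w→93,u→14 92:r→17,6→97,w→92,u→14 93:r→14,6→14,w→93,u→14 94:r→14,6→14,w→14,u→14 95:r→14,6→95,w→14,u→14 96:r→14,6→94,w→96,u→14 97:r→17,6→98,w→97,u→14 98:r→81,6→98,w→79,u→14 (ε-aug+det+¬).
'6ru': |S_i|=[102, 63, 21, 1] end={s54} ∉↓L; 3/3 single-dels accept.
'wuur': |S_i|=[102, 89, 54, 10, 1] end={s54} ∉↓L; 4/4 del acc.
'ur6w': run [102, 86, 47, 17, 1] end={s54} rej; 4/4 single-dels accept.
'uu66': N↓-sim [102, 86, 47, 16, 1] end={s54} — reject; 4/4 single-dels accept.
'6w66wr': |S_i|=[102, 63, 42, 35, 24, 11, 1] end={s54} ∉↓L; 6/6 deletions ∈↓L.
'wwrr6u': N↓-sim [102, 89, 80, 60, 34, 19, 1] end={s54} ∉↓L; 6/6 single-dels accept.
6 minimals (antichain).

A = [6ru, wuur, ur6w, uu66, 6w66wr, wwrr6u].
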